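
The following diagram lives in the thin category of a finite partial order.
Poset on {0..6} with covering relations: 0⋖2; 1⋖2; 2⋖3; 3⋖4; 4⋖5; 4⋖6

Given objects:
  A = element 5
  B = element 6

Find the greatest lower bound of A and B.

Lower bounds of A=5 and B=6: {0,1,2,3,4}
  0 ≤ 4
  1 ≤ 4
  2 ≤ 4
  3 ≤ 4
  4 ≤ 4
glb = 4

Answer: A∧B = 4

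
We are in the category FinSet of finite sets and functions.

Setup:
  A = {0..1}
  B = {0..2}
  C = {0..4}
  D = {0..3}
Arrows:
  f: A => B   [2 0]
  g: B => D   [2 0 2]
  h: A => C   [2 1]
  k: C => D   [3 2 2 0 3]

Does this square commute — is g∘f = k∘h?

Answer: COMMUTES

Derivation:
Path 1 = f;g:
  0 f=>2 g=>2
  1 f=>0 g=>2
  composite₁ = [2 2]
Path 2 = h;k:
  0 h=>2 k=>2
  1 h=>1 k=>2
  composite₂ = [2 2]
Equal? equal; square commutes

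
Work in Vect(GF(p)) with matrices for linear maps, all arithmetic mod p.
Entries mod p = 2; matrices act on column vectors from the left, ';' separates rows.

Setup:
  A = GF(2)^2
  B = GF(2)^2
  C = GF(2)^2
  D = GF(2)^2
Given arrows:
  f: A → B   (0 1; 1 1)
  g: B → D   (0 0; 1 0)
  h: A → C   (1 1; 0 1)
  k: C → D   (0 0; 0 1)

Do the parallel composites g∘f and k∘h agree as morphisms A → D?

1) trace f;g:
  e0=(1,0) f→(0,1) g→(0,0)
  e1=(0,1) f→(1,1) g→(0,1)
  composite₁ = (0 0; 0 1)
2) trace h;k:
  e0=(1,0) h→(1,0) k→(0,0)
  e1=(0,1) h→(1,1) k→(0,1)
  composite₂ = (0 0; 0 1)
Equal? YES — commutes

Answer: COMMUTES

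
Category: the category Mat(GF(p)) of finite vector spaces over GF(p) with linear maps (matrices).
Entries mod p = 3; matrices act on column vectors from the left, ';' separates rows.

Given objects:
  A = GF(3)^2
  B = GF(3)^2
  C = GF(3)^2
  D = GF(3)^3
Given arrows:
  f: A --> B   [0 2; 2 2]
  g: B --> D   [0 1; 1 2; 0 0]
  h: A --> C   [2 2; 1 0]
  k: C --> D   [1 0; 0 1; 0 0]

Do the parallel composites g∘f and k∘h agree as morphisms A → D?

Path 1 = f;g:
  e0=⟨1,0⟩ f-->⟨0,2⟩ g-->⟨2,1,0⟩
  e1=⟨0,1⟩ f-->⟨2,2⟩ g-->⟨2,0,0⟩
  result₁ = [2 2; 1 0; 0 0]
Path 2 = h;k:
  e0=⟨1,0⟩ h-->⟨2,1⟩ k-->⟨2,1,0⟩
  e1=⟨0,1⟩ h-->⟨2,0⟩ k-->⟨2,0,0⟩
  result₂ = [2 2; 1 0; 0 0]
Equal? same morphism ✓

Answer: COMMUTES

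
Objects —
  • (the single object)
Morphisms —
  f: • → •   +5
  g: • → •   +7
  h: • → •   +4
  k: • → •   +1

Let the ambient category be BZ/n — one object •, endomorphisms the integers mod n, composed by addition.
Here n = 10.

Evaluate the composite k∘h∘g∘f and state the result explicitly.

  0 +5≡5 +7≡2 +4≡6 +1≡7  (mod 10)
result: +7

Answer: +7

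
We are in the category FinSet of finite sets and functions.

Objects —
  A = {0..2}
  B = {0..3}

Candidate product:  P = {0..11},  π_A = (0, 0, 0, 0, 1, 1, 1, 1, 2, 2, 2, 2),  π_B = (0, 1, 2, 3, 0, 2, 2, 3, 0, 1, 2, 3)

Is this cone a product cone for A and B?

|A|·|B| = 3·4 = 12;  |P| = 12
Check the pairing map k ↦ (π_A(k), π_B(k)):
  0 : (0,0)
  1 : (0,1)
  2 : (0,2)
  3 : (0,3)
  4 : (1,0)
  5 : (1,2)
  6 : (1,2)  ✗ repeats pair of k=5
  7 : (1,3)
  8 : (2,0)
  9 : (2,1)
  10 : (2,2)
  11 : (2,3)
distinct pairs in image: 11 / 12 needed
  → (1,2) hit at k=5 and k=6

Answer: NOT A VALID PRODUCT — duplicate pair at indices 6,5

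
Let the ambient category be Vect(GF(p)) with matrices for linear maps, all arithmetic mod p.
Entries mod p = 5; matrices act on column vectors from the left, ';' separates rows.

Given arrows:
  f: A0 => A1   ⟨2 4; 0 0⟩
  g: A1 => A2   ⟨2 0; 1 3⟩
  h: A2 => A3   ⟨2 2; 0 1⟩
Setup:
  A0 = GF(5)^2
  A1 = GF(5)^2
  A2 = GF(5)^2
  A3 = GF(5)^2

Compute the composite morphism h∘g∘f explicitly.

Answer: ⟨2 4; 2 4⟩

Work:
  e0=⟨1,0⟩ f=>⟨2,0⟩ g=>⟨4,2⟩ h=>⟨2,2⟩
  e1=⟨0,1⟩ f=>⟨4,0⟩ g=>⟨3,4⟩ h=>⟨4,4⟩
composite: ⟨2 4; 2 4⟩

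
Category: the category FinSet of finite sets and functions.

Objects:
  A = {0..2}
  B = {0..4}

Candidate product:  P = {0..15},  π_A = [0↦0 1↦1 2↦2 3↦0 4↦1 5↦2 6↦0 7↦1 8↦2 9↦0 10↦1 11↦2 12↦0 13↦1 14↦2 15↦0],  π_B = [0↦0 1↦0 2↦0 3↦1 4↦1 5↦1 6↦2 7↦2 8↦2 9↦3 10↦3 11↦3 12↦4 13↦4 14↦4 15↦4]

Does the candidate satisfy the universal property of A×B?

Answer: NOT A VALID PRODUCT — |P|=16 ≠ |A|·|B|=15

Work:
|A|·|B| = 3·5 = 15;  |P| = 16
  → cardinalities differ; no bijection possible.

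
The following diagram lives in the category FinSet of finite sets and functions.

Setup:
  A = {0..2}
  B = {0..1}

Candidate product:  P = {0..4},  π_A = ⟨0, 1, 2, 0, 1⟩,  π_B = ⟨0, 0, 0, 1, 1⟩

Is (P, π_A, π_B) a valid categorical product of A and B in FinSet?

|A|·|B| = 3·2 = 6;  |P| = 5
  → cardinalities differ; no bijection possible.

Answer: NOT A VALID PRODUCT — |P|=5 ≠ |A|·|B|=6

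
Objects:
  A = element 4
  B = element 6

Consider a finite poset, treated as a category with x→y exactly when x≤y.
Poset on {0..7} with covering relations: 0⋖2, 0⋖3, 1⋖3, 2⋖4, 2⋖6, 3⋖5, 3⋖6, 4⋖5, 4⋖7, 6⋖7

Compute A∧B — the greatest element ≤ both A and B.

Answer: A∧B = 2

Derivation:
Lower bounds of A=4 and B=6: {0,2}
  0 ⊑ 2
  2 ⊑ 2
glb = 2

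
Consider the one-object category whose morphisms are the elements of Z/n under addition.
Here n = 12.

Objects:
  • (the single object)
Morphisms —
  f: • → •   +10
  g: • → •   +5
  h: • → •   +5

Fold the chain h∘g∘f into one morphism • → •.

Answer: +8

Trace:
  0 +10≡10 +5≡3 +5≡8  (mod 12)
composite: +8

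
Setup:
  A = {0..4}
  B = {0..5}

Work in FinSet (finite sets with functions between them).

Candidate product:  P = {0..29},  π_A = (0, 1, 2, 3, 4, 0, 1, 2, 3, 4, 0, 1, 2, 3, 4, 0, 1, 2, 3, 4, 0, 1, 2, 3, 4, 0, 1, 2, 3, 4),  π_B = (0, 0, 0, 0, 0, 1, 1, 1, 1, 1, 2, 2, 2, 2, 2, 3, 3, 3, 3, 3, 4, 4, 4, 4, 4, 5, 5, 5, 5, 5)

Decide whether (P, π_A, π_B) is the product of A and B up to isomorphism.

Answer: VALID PRODUCT

Derivation:
|A|·|B| = 5·6 = 30;  |P| = 30
Check the pairing map k ↦ (π_A(k), π_B(k)):
  0 : (0,0)
  1 : (1,0)
  2 : (2,0)
  3 : (3,0)
  4 : (4,0)
  5 : (0,1)
  6 : (1,1)
  7 : (2,1)
  8 : (3,1)
  9 : (4,1)
  10 : (0,2)
  11 : (1,2)
  12 : (2,2)
  13 : (3,2)
  14 : (4,2)
  15 : (0,3)
  16 : (1,3)
  17 : (2,3)
  18 : (3,3)
  19 : (4,3)
  20 : (0,4)
  21 : (1,4)
  22 : (2,4)
  23 : (3,4)
  24 : (4,4)
  25 : (0,5)
  26 : (1,5)
  27 : (2,5)
  28 : (3,5)
  29 : (4,5)
distinct pairs in image: 30 / 30 needed
  → bijection onto A×B; projections well-typed.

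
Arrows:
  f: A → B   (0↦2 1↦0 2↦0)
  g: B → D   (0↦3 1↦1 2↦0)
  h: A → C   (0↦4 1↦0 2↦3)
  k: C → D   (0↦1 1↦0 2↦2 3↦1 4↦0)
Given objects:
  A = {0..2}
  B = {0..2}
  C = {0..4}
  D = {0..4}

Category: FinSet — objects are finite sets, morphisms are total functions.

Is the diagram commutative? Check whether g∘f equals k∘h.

Answer: DOES NOT COMMUTE

Derivation:
1) trace f;g:
  0 f→2 g→0
  1 f→0 g→3
  2 f→0 g→3
  result₁ = (0↦0 1↦3 2↦3)
2) trace h;k:
  0 h→4 k→0
  1 h→0 k→1
  2 h→3 k→1
  result₂ = (0↦0 1↦1 2↦1)
Equal? distinct morphisms ✗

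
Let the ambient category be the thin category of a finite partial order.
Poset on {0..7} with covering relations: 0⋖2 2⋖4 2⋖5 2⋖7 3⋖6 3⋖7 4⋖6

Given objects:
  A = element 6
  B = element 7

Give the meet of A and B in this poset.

{x : x⊑A ∧ x⊑B} = {0,2,3}  (A=6, B=7)
  maximal lower bounds 2 and 3 are incomparable: neither 2⊑3 nor 3⊑2
→ no greatest lower bound exists

Answer: NO MEET EXISTS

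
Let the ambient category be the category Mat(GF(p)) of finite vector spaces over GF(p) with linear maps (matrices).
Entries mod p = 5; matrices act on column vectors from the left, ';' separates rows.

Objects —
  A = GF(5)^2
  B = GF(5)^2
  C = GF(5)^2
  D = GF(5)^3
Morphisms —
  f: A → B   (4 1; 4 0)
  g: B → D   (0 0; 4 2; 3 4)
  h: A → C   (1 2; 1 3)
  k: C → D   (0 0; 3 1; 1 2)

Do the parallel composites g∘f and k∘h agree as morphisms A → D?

1) trace f;g:
  e0=⟨1,0⟩ f→⟨4,4⟩ g→⟨0,4,3⟩
  e1=⟨0,1⟩ f→⟨1,0⟩ g→⟨0,4,3⟩
  composite₁ = (0 0; 4 4; 3 3)
2) trace h;k:
  e0=⟨1,0⟩ h→⟨1,1⟩ k→⟨0,4,3⟩
  e1=⟨0,1⟩ h→⟨2,3⟩ k→⟨0,4,3⟩
  composite₂ = (0 0; 4 4; 3 3)
Equal? equal; square commutes

Answer: COMMUTES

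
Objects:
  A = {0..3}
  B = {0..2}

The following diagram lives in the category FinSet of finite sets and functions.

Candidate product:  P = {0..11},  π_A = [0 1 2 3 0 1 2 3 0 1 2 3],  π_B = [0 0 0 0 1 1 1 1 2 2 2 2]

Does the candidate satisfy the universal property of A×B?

Answer: VALID PRODUCT

Trace:
|A|·|B| = 4·3 = 12;  |P| = 12
Check the pairing map k ↦ (π_A(k), π_B(k)):
  0 ↦ (0,0)
  1 ↦ (1,0)
  2 ↦ (2,0)
  3 ↦ (3,0)
  4 ↦ (0,1)
  5 ↦ (1,1)
  6 ↦ (2,1)
  7 ↦ (3,1)
  8 ↦ (0,2)
  9 ↦ (1,2)
  10 ↦ (2,2)
  11 ↦ (3,2)
distinct pairs in image: 12 / 12 needed
  → bijection onto A×B; projections well-typed.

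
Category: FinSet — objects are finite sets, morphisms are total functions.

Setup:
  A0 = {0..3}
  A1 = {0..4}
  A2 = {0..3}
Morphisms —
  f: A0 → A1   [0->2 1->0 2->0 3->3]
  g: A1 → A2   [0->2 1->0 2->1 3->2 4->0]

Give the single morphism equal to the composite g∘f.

Answer: [0->1 1->2 2->2 3->2]

Derivation:
  0 f→2 g→1
  1 f→0 g→2
  2 f→0 g→2
  3 f→3 g→2
⟦path⟧: [0->1 1->2 2->2 3->2]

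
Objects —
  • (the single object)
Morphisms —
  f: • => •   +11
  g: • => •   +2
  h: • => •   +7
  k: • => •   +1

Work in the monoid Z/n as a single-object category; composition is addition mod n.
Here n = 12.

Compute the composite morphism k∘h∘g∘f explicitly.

  0 +11≡11 +2≡1 +7≡8 +1≡9  (mod 12)
result: +9

Answer: +9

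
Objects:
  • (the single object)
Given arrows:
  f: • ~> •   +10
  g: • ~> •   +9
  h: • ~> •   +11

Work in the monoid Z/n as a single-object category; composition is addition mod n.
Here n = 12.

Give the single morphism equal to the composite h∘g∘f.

Answer: +6

Trace:
  0 +10≡10 +9≡7 +11≡6  (mod 12)
composite: +6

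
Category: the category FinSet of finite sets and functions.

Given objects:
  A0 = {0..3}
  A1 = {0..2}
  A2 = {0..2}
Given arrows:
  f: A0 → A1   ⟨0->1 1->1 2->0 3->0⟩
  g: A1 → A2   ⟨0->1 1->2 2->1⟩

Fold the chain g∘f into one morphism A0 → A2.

Answer: ⟨0->2 1->2 2->1 3->1⟩

Trace:
  0 f→1 g→2
  1 f→1 g→2
  2 f→0 g→1
  3 f→0 g→1
⟦path⟧: ⟨0->2 1->2 2->1 3->1⟩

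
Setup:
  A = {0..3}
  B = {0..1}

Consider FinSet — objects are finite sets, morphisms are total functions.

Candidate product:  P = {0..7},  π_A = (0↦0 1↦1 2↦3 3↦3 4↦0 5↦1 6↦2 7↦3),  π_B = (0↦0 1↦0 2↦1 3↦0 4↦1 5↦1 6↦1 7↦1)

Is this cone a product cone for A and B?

Answer: NOT A VALID PRODUCT — duplicate pair at indices 7,2

Derivation:
|A|·|B| = 4·2 = 8;  |P| = 8
Check the pairing map k ↦ (π_A(k), π_B(k)):
  0 ↦ (0,0)
  1 ↦ (1,0)
  2 ↦ (3,1)
  3 ↦ (3,0)
  4 ↦ (0,1)
  5 ↦ (1,1)
  6 ↦ (2,1)
  7 ↦ (3,1)  ✗ repeats pair of k=2
distinct pairs in image: 7 / 8 needed
  → (3,1) hit at k=2 and k=7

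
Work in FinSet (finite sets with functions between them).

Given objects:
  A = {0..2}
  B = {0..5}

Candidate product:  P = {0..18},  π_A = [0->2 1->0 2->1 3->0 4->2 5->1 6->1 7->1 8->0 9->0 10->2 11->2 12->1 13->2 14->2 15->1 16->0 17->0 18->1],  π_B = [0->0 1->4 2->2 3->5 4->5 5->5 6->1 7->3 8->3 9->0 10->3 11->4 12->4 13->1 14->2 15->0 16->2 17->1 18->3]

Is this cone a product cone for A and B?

|A|·|B| = 3·6 = 18;  |P| = 19
  → cardinalities differ; no bijection possible.

Answer: NOT A VALID PRODUCT — |P|=19 ≠ |A|·|B|=18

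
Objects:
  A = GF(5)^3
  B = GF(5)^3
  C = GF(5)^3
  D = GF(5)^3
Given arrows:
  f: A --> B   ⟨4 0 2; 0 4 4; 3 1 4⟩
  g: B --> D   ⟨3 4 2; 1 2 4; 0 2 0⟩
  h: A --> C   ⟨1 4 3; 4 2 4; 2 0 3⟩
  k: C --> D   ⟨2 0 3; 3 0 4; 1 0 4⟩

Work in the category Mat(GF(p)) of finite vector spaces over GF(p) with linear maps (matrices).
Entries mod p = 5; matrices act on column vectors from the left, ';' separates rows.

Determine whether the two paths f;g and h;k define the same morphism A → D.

Answer: DOES NOT COMMUTE

Work:
1) trace f;g:
  e0=[1,0,0] f-->[4,0,3] g-->[3,1,0]
  e1=[0,1,0] f-->[0,4,1] g-->[3,2,3]
  e2=[0,0,1] f-->[2,4,4] g-->[0,1,3]
  result₁ = ⟨3 3 0; 1 2 1; 0 3 3⟩
2) trace h;k:
  e0=[1,0,0] h-->[1,4,2] k-->[3,1,4]
  e1=[0,1,0] h-->[4,2,0] k-->[3,2,4]
  e2=[0,0,1] h-->[3,4,3] k-->[0,1,0]
  result₂ = ⟨3 3 0; 1 2 1; 4 4 0⟩
Equal? differ; not commutative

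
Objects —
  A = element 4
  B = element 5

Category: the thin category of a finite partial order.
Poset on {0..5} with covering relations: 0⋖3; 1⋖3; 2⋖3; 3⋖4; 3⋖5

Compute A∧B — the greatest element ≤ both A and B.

Answer: A∧B = 3

Work:
{x : x<=A ∧ x<=B} = {0,1,2,3}  (A=4, B=5)
  0 <= 3
  1 <= 3
  2 <= 3
  3 <= 3
glb = 3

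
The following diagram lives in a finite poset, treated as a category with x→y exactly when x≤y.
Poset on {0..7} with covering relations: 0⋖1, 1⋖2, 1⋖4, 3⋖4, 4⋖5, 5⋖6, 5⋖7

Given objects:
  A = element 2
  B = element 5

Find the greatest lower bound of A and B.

Lower bounds of A=2 and B=5: {0,1}
  0 <= 1
  1 <= 1
glb = 1

Answer: A∧B = 1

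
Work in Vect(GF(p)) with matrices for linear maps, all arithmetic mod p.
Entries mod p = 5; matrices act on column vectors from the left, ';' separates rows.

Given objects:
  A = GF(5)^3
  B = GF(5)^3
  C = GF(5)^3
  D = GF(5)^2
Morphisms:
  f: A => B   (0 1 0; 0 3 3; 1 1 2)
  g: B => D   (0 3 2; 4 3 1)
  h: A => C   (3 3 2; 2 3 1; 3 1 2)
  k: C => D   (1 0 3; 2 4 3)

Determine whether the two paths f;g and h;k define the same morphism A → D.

Path 1 = f;g:
  e0=⟨1,0,0⟩ f=>⟨0,0,1⟩ g=>⟨2,1⟩
  e1=⟨0,1,0⟩ f=>⟨1,3,1⟩ g=>⟨1,4⟩
  e2=⟨0,0,1⟩ f=>⟨0,3,2⟩ g=>⟨3,1⟩
  composite₁ = (2 1 3; 1 4 1)
Path 2 = h;k:
  e0=⟨1,0,0⟩ h=>⟨3,2,3⟩ k=>⟨2,3⟩
  e1=⟨0,1,0⟩ h=>⟨3,3,1⟩ k=>⟨1,1⟩
  e2=⟨0,0,1⟩ h=>⟨2,1,2⟩ k=>⟨3,4⟩
  composite₂ = (2 1 3; 3 1 4)
Equal? NO — does not commute

Answer: DOES NOT COMMUTE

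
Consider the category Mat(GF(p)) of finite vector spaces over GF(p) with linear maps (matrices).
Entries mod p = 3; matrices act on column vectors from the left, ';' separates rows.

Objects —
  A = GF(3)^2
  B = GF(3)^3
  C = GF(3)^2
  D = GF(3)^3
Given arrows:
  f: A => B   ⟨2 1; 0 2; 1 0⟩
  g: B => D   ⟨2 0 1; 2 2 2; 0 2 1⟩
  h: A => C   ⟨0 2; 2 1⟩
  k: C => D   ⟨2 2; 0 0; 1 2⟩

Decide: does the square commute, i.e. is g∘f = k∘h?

Answer: DOES NOT COMMUTE

Work:
Path 1 = f;g:
  e0=⟨1,0⟩ f=>⟨2,0,1⟩ g=>⟨2,0,1⟩
  e1=⟨0,1⟩ f=>⟨1,2,0⟩ g=>⟨2,0,1⟩
  result₁ = ⟨2 2; 0 0; 1 1⟩
Path 2 = h;k:
  e0=⟨1,0⟩ h=>⟨0,2⟩ k=>⟨1,0,1⟩
  e1=⟨0,1⟩ h=>⟨2,1⟩ k=>⟨0,0,1⟩
  result₂ = ⟨1 0; 0 0; 1 1⟩
Equal? distinct morphisms ✗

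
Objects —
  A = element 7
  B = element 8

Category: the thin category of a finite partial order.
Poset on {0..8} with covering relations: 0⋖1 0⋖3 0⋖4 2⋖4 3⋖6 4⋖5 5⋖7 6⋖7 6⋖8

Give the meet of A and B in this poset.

Common predecessors of 7,8: {0,3,6}
  0 ⊑ 6
  3 ⊑ 6
  6 ⊑ 6
glb = 6

Answer: A∧B = 6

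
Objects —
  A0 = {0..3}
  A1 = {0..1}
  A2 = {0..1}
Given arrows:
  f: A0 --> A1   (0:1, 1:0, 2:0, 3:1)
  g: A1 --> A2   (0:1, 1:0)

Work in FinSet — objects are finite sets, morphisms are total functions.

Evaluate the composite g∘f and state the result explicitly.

Answer: (0:0, 1:1, 2:1, 3:0)

Derivation:
  0 f-->1 g-->0
  1 f-->0 g-->1
  2 f-->0 g-->1
  3 f-->1 g-->0
result: (0:0, 1:1, 2:1, 3:0)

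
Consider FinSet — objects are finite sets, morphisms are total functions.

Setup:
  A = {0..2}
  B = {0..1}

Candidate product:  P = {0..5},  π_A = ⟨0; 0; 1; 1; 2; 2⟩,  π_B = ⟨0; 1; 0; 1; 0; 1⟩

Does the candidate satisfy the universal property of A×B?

|A|·|B| = 3·2 = 6;  |P| = 6
Check the pairing map k ↦ (π_A(k), π_B(k)):
  0 : (0,0)
  1 : (0,1)
  2 : (1,0)
  3 : (1,1)
  4 : (2,0)
  5 : (2,1)
distinct pairs in image: 6 / 6 needed
  → bijection onto A×B; projections well-typed.

Answer: VALID PRODUCT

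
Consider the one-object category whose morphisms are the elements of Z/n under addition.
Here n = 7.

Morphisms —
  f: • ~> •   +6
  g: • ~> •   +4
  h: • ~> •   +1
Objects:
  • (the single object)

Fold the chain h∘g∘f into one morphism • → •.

Answer: +4

Trace:
  0 +6≡6 +4≡3 +1≡4  (mod 7)
⟦path⟧: +4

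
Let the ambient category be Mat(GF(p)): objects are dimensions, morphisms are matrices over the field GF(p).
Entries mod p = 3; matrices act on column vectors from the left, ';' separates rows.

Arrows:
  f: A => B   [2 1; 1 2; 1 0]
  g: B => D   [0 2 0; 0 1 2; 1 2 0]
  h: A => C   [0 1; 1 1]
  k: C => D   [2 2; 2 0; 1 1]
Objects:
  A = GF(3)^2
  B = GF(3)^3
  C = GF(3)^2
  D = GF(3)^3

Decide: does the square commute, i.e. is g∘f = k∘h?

Answer: COMMUTES

Trace:
1) trace f;g:
  e0=(1,0) f=>(2,1,1) g=>(2,0,1)
  e1=(0,1) f=>(1,2,0) g=>(1,2,2)
  result₁ = [2 1; 0 2; 1 2]
2) trace h;k:
  e0=(1,0) h=>(0,1) k=>(2,0,1)
  e1=(0,1) h=>(1,1) k=>(1,2,2)
  result₂ = [2 1; 0 2; 1 2]
Equal? equal; square commutes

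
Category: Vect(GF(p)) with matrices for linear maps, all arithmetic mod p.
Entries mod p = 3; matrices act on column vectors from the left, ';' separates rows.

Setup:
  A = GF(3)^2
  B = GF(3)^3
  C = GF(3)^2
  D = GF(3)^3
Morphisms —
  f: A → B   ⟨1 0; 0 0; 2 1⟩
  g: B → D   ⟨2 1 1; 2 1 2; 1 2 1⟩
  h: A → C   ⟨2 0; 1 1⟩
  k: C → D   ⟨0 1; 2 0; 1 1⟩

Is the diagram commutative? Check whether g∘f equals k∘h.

Answer: DOES NOT COMMUTE

Derivation:
Path 1 = f;g:
  e0=(1,0) f→(1,0,2) g→(1,0,0)
  e1=(0,1) f→(0,0,1) g→(1,2,1)
  ⟦path⟧₁ = ⟨1 1; 0 2; 0 1⟩
Path 2 = h;k:
  e0=(1,0) h→(2,1) k→(1,1,0)
  e1=(0,1) h→(0,1) k→(1,0,1)
  ⟦path⟧₂ = ⟨1 1; 1 0; 0 1⟩
Equal? NO — does not commute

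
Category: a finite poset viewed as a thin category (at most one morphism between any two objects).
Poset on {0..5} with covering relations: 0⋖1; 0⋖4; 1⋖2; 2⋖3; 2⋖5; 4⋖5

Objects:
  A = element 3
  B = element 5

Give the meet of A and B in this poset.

Common predecessors of 3,5: {0,1,2}
  0 ≤ 2
  1 ≤ 2
  2 ≤ 2
glb = 2

Answer: A∧B = 2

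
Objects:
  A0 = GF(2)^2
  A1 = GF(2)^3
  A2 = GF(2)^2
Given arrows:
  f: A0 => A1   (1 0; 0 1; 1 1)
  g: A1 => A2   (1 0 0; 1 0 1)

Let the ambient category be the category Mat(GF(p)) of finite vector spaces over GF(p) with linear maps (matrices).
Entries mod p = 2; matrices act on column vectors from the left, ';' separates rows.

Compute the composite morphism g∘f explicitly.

Answer: (1 0; 0 1)

Trace:
  e0=[1,0] f=>[1,0,1] g=>[1,0]
  e1=[0,1] f=>[0,1,1] g=>[0,1]
result: (1 0; 0 1)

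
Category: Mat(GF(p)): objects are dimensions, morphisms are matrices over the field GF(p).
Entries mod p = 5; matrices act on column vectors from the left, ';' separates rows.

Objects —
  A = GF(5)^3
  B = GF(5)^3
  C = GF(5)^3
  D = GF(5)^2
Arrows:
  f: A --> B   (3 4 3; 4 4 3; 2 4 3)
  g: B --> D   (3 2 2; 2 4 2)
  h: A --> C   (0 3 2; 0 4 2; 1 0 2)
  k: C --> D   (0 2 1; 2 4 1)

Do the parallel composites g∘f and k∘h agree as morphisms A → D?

1) trace f;g:
  e0=[1,0,0] f-->[3,4,2] g-->[1,1]
  e1=[0,1,0] f-->[4,4,4] g-->[3,2]
  e2=[0,0,1] f-->[3,3,3] g-->[1,4]
  result₁ = (1 3 1; 1 2 4)
2) trace h;k:
  e0=[1,0,0] h-->[0,0,1] k-->[1,1]
  e1=[0,1,0] h-->[3,4,0] k-->[3,2]
  e2=[0,0,1] h-->[2,2,2] k-->[1,4]
  result₂ = (1 3 1; 1 2 4)
Equal? same morphism ✓

Answer: COMMUTES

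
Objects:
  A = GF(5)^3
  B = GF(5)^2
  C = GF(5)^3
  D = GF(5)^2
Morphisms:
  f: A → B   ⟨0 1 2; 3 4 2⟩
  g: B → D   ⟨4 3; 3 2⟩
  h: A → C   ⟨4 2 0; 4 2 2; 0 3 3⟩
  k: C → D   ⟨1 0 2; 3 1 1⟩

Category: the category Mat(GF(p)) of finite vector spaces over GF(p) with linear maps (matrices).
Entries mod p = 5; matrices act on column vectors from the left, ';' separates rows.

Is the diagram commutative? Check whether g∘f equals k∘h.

Along f;g (path 1):
  e0=⟨1,0,0⟩ f→⟨0,3⟩ g→⟨4,1⟩
  e1=⟨0,1,0⟩ f→⟨1,4⟩ g→⟨1,1⟩
  e2=⟨0,0,1⟩ f→⟨2,2⟩ g→⟨4,0⟩
  composite₁ = ⟨4 1 4; 1 1 0⟩
Along h;k (path 2):
  e0=⟨1,0,0⟩ h→⟨4,4,0⟩ k→⟨4,1⟩
  e1=⟨0,1,0⟩ h→⟨2,2,3⟩ k→⟨3,1⟩
  e2=⟨0,0,1⟩ h→⟨0,2,3⟩ k→⟨1,0⟩
  composite₂ = ⟨4 3 1; 1 1 0⟩
Equal? differ; not commutative

Answer: DOES NOT COMMUTE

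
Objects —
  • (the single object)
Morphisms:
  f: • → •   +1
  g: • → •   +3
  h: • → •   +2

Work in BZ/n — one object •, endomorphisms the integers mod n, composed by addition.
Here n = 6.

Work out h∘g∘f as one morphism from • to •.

  0 +1≡1 +3≡4 +2≡0  (mod 6)
composite: +0

Answer: +0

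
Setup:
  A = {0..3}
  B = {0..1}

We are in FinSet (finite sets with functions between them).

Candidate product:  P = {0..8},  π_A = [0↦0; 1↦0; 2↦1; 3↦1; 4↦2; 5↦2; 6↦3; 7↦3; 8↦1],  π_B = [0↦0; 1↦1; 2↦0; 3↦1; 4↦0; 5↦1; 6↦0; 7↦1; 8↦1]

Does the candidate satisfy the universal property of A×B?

|A|·|B| = 4·2 = 8;  |P| = 9
  → cardinalities differ; no bijection possible.

Answer: NOT A VALID PRODUCT — |P|=9 ≠ |A|·|B|=8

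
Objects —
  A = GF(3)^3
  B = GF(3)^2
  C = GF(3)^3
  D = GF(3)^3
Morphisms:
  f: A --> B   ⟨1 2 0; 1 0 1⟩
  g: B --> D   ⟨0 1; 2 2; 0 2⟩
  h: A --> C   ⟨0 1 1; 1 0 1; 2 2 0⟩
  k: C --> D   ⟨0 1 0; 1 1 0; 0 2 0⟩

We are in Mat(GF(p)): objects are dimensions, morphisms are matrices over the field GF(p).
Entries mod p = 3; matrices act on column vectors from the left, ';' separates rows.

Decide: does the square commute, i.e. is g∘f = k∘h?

Path 1 = f;g:
  e0=⟨1,0,0⟩ f-->⟨1,1⟩ g-->⟨1,1,2⟩
  e1=⟨0,1,0⟩ f-->⟨2,0⟩ g-->⟨0,1,0⟩
  e2=⟨0,0,1⟩ f-->⟨0,1⟩ g-->⟨1,2,2⟩
  ⟦path⟧₁ = ⟨1 0 1; 1 1 2; 2 0 2⟩
Path 2 = h;k:
  e0=⟨1,0,0⟩ h-->⟨0,1,2⟩ k-->⟨1,1,2⟩
  e1=⟨0,1,0⟩ h-->⟨1,0,2⟩ k-->⟨0,1,0⟩
  e2=⟨0,0,1⟩ h-->⟨1,1,0⟩ k-->⟨1,2,2⟩
  ⟦path⟧₂ = ⟨1 0 1; 1 1 2; 2 0 2⟩
Equal? YES — commutes

Answer: COMMUTES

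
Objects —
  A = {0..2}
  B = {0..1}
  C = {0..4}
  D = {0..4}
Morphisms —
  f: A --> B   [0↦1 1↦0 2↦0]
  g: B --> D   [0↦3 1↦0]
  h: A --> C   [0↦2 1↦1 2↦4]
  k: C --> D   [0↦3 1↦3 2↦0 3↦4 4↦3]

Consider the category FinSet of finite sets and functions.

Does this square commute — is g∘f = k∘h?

Along f;g (path 1):
  0 f-->1 g-->0
  1 f-->0 g-->3
  2 f-->0 g-->3
  ⟦path⟧₁ = [0↦0 1↦3 2↦3]
Along h;k (path 2):
  0 h-->2 k-->0
  1 h-->1 k-->3
  2 h-->4 k-->3
  ⟦path⟧₂ = [0↦0 1↦3 2↦3]
Equal? YES — commutes

Answer: COMMUTES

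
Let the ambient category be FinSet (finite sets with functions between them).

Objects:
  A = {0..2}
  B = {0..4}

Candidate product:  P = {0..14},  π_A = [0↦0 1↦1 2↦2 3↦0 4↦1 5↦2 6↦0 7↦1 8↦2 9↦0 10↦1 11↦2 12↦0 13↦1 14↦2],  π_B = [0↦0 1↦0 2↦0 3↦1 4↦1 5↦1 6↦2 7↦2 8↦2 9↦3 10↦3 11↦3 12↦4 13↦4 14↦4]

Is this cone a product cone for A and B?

|A|·|B| = 3·5 = 15;  |P| = 15
Check the pairing map k ↦ (π_A(k), π_B(k)):
  0 ↦ (0,0)
  1 ↦ (1,0)
  2 ↦ (2,0)
  3 ↦ (0,1)
  4 ↦ (1,1)
  5 ↦ (2,1)
  6 ↦ (0,2)
  7 ↦ (1,2)
  8 ↦ (2,2)
  9 ↦ (0,3)
  10 ↦ (1,3)
  11 ↦ (2,3)
  12 ↦ (0,4)
  13 ↦ (1,4)
  14 ↦ (2,4)
distinct pairs in image: 15 / 15 needed
  → bijection onto A×B; projections well-typed.

Answer: VALID PRODUCT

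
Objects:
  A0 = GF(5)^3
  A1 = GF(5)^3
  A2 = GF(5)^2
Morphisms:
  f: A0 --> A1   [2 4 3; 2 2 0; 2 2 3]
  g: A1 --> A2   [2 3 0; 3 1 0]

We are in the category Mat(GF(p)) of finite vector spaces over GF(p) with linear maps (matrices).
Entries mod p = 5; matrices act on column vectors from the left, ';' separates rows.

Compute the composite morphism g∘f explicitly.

Answer: [0 4 1; 3 4 4]

Derivation:
  e0=⟨1,0,0⟩ f-->⟨2,2,2⟩ g-->⟨0,3⟩
  e1=⟨0,1,0⟩ f-->⟨4,2,2⟩ g-->⟨4,4⟩
  e2=⟨0,0,1⟩ f-->⟨3,0,3⟩ g-->⟨1,4⟩
composite: [0 4 1; 3 4 4]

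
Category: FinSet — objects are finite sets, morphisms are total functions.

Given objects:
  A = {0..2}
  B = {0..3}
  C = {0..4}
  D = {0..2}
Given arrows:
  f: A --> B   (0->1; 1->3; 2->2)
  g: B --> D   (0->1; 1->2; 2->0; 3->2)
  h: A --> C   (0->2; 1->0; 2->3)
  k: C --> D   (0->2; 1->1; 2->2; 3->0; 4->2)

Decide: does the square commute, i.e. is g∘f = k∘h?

Answer: COMMUTES

Trace:
Along f;g (path 1):
  0 f-->1 g-->2
  1 f-->3 g-->2
  2 f-->2 g-->0
  composite₁ = (0->2; 1->2; 2->0)
Along h;k (path 2):
  0 h-->2 k-->2
  1 h-->0 k-->2
  2 h-->3 k-->0
  composite₂ = (0->2; 1->2; 2->0)
Equal? YES — commutes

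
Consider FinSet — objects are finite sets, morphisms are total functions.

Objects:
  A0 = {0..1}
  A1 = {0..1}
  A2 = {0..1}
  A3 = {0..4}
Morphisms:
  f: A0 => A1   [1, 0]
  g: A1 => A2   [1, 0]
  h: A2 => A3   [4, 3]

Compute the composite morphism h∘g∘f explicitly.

Answer: [4, 3]

Work:
  0 f=>1 g=>0 h=>4
  1 f=>0 g=>1 h=>3
result: [4, 3]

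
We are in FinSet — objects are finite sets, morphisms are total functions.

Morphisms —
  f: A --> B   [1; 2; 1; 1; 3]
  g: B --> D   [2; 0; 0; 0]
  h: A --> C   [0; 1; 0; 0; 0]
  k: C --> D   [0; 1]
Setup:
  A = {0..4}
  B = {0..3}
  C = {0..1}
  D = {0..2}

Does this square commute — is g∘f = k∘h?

Along f;g (path 1):
  0 f-->1 g-->0
  1 f-->2 g-->0
  2 f-->1 g-->0
  3 f-->1 g-->0
  4 f-->3 g-->0
  result₁ = [0; 0; 0; 0; 0]
Along h;k (path 2):
  0 h-->0 k-->0
  1 h-->1 k-->1
  2 h-->0 k-->0
  3 h-->0 k-->0
  4 h-->0 k-->0
  result₂ = [0; 1; 0; 0; 0]
Equal? differ; not commutative

Answer: DOES NOT COMMUTE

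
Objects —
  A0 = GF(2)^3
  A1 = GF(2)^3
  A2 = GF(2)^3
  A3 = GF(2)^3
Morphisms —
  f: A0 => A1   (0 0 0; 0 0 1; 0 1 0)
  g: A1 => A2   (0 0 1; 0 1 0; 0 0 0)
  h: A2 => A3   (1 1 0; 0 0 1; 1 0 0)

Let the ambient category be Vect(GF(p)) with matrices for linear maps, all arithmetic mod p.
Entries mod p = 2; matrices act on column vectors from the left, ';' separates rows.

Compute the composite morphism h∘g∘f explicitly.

  e0=[1,0,0] f=>[0,0,0] g=>[0,0,0] h=>[0,0,0]
  e1=[0,1,0] f=>[0,0,1] g=>[1,0,0] h=>[1,0,1]
  e2=[0,0,1] f=>[0,1,0] g=>[0,1,0] h=>[1,0,0]
composite: (0 1 1; 0 0 0; 0 1 0)

Answer: (0 1 1; 0 0 0; 0 1 0)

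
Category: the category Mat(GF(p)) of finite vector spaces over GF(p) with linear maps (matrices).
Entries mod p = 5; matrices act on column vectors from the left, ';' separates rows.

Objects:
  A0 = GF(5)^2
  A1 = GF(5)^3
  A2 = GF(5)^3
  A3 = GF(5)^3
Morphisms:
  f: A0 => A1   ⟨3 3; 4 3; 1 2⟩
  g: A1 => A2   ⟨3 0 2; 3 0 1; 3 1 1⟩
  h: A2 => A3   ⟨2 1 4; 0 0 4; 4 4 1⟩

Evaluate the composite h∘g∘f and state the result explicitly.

Answer: ⟨3 3; 1 1; 3 0⟩

Trace:
  e0=⟨1,0⟩ f=>⟨3,4,1⟩ g=>⟨1,0,4⟩ h=>⟨3,1,3⟩
  e1=⟨0,1⟩ f=>⟨3,3,2⟩ g=>⟨3,1,4⟩ h=>⟨3,1,0⟩
result: ⟨3 3; 1 1; 3 0⟩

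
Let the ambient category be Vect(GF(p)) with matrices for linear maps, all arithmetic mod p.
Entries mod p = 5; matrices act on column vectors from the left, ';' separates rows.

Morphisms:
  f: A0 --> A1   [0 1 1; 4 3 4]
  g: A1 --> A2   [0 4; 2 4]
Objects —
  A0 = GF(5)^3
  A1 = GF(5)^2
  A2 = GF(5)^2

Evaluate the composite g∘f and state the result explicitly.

Answer: [1 2 1; 1 4 3]

Trace:
  e0=(1,0,0) f-->(0,4) g-->(1,1)
  e1=(0,1,0) f-->(1,3) g-->(2,4)
  e2=(0,0,1) f-->(1,4) g-->(1,3)
⟦path⟧: [1 2 1; 1 4 3]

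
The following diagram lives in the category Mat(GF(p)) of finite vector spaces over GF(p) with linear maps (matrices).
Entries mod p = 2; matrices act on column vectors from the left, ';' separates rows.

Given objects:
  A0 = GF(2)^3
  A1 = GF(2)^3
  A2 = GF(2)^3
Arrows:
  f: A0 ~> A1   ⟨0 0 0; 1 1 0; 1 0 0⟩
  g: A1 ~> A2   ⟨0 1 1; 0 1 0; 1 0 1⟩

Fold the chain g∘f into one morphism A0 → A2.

Answer: ⟨0 1 0; 1 1 0; 1 0 0⟩

Work:
  e0=(1,0,0) f~>(0,1,1) g~>(0,1,1)
  e1=(0,1,0) f~>(0,1,0) g~>(1,1,0)
  e2=(0,0,1) f~>(0,0,0) g~>(0,0,0)
⟦path⟧: ⟨0 1 0; 1 1 0; 1 0 0⟩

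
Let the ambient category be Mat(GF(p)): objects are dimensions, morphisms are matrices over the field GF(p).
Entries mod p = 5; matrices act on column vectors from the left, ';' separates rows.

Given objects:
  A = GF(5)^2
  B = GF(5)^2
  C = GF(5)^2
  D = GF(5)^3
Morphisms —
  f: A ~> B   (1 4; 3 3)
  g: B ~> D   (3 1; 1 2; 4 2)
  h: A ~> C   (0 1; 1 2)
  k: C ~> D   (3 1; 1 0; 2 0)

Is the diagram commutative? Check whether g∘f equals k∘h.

Answer: DOES NOT COMMUTE

Work:
Path 1 = f;g:
  e0=[1,0] f~>[1,3] g~>[1,2,0]
  e1=[0,1] f~>[4,3] g~>[0,0,2]
  result₁ = (1 0; 2 0; 0 2)
Path 2 = h;k:
  e0=[1,0] h~>[0,1] k~>[1,0,0]
  e1=[0,1] h~>[1,2] k~>[0,1,2]
  result₂ = (1 0; 0 1; 0 2)
Equal? distinct morphisms ✗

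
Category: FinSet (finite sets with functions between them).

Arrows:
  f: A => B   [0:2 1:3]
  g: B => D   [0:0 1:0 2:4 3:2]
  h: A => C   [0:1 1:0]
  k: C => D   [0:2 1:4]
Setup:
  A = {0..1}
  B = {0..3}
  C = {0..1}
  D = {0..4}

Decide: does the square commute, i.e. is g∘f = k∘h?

Along f;g (path 1):
  0 f=>2 g=>4
  1 f=>3 g=>2
  ⟦path⟧₁ = [0:4 1:2]
Along h;k (path 2):
  0 h=>1 k=>4
  1 h=>0 k=>2
  ⟦path⟧₂ = [0:4 1:2]
Equal? same morphism ✓

Answer: COMMUTES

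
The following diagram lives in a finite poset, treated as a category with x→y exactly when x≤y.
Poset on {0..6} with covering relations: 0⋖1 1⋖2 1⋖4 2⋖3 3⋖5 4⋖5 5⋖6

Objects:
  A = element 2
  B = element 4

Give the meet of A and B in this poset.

Answer: A∧B = 1

Work:
Lower bounds of A=2 and B=4: {0,1}
  0 ⊑ 1
  1 ⊑ 1
glb = 1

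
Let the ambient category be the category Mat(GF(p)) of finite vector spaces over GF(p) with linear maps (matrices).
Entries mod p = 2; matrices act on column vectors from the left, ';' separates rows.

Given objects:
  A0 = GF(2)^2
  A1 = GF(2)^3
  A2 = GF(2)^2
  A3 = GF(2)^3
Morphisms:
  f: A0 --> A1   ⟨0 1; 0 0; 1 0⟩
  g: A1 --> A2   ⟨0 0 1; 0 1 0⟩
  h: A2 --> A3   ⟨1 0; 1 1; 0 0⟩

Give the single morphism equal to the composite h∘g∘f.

  e0=[1,0] f-->[0,0,1] g-->[1,0] h-->[1,1,0]
  e1=[0,1] f-->[1,0,0] g-->[0,0] h-->[0,0,0]
result: ⟨1 0; 1 0; 0 0⟩

Answer: ⟨1 0; 1 0; 0 0⟩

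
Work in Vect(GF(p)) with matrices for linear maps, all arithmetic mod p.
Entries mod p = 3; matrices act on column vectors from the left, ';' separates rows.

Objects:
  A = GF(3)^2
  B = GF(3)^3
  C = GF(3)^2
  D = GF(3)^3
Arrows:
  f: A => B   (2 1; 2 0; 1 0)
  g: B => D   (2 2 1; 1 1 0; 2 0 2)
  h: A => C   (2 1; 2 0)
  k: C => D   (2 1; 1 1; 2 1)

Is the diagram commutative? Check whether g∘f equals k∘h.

1) trace f;g:
  e0=(1,0) f=>(2,2,1) g=>(0,1,0)
  e1=(0,1) f=>(1,0,0) g=>(2,1,2)
  ⟦path⟧₁ = (0 2; 1 1; 0 2)
2) trace h;k:
  e0=(1,0) h=>(2,2) k=>(0,1,0)
  e1=(0,1) h=>(1,0) k=>(2,1,2)
  ⟦path⟧₂ = (0 2; 1 1; 0 2)
Equal? YES — commutes

Answer: COMMUTES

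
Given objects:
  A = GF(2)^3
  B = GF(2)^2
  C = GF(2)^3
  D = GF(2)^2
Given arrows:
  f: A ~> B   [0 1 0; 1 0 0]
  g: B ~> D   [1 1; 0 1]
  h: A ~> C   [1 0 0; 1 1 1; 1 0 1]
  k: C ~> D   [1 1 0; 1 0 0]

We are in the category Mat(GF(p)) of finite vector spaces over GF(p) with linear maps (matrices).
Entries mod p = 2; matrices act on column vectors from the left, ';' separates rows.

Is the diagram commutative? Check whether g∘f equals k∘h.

Answer: DOES NOT COMMUTE

Trace:
Along f;g (path 1):
  e0=⟨1,0,0⟩ f~>⟨0,1⟩ g~>⟨1,1⟩
  e1=⟨0,1,0⟩ f~>⟨1,0⟩ g~>⟨1,0⟩
  e2=⟨0,0,1⟩ f~>⟨0,0⟩ g~>⟨0,0⟩
  result₁ = [1 1 0; 1 0 0]
Along h;k (path 2):
  e0=⟨1,0,0⟩ h~>⟨1,1,1⟩ k~>⟨0,1⟩
  e1=⟨0,1,0⟩ h~>⟨0,1,0⟩ k~>⟨1,0⟩
  e2=⟨0,0,1⟩ h~>⟨0,1,1⟩ k~>⟨1,0⟩
  result₂ = [0 1 1; 1 0 0]
Equal? NO — does not commute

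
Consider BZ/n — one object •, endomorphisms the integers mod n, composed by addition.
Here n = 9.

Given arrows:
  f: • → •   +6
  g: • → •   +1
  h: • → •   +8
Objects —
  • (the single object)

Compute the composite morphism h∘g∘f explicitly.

  0 +6≡6 +1≡7 +8≡6  (mod 9)
composite: +6

Answer: +6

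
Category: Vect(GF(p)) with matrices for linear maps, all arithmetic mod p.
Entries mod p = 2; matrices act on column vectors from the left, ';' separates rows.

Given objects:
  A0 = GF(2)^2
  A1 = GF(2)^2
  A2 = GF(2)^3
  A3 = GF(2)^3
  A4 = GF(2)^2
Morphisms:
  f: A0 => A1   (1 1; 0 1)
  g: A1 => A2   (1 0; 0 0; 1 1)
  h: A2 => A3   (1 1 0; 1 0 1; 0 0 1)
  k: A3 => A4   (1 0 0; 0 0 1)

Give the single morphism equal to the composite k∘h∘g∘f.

  e0=(1,0) f=>(1,0) g=>(1,0,1) h=>(1,0,1) k=>(1,1)
  e1=(0,1) f=>(1,1) g=>(1,0,0) h=>(1,1,0) k=>(1,0)
composite: (1 1; 1 0)

Answer: (1 1; 1 0)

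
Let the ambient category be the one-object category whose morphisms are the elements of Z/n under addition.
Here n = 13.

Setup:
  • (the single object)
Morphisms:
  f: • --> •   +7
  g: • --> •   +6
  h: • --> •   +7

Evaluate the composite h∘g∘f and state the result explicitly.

  0 +7≡7 +6≡0 +7≡7  (mod 13)
composite: +7

Answer: +7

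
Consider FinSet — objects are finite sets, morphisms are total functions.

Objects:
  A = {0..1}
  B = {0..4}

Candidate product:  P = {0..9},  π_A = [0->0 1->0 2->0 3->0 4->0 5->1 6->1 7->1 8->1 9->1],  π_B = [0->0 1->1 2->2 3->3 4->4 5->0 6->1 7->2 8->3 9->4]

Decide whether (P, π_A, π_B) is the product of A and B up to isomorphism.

|A|·|B| = 2·5 = 10;  |P| = 10
Check the pairing map k ↦ (π_A(k), π_B(k)):
  0 -> (0,0)
  1 -> (0,1)
  2 -> (0,2)
  3 -> (0,3)
  4 -> (0,4)
  5 -> (1,0)
  6 -> (1,1)
  7 -> (1,2)
  8 -> (1,3)
  9 -> (1,4)
distinct pairs in image: 10 / 10 needed
  → bijection onto A×B; projections well-typed.

Answer: VALID PRODUCT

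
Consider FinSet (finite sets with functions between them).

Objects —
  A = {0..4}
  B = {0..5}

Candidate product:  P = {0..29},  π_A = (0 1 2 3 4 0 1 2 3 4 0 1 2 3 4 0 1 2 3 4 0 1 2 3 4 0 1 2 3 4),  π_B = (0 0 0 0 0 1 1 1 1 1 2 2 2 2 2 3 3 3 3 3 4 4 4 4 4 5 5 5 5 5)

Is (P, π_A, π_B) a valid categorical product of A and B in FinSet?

|A|·|B| = 5·6 = 30;  |P| = 30
Check the pairing map k ↦ (π_A(k), π_B(k)):
  0 -> (0,0)
  1 -> (1,0)
  2 -> (2,0)
  3 -> (3,0)
  4 -> (4,0)
  5 -> (0,1)
  6 -> (1,1)
  7 -> (2,1)
  8 -> (3,1)
  9 -> (4,1)
  10 -> (0,2)
  11 -> (1,2)
  12 -> (2,2)
  13 -> (3,2)
  14 -> (4,2)
  15 -> (0,3)
  16 -> (1,3)
  17 -> (2,3)
  18 -> (3,3)
  19 -> (4,3)
  20 -> (0,4)
  21 -> (1,4)
  22 -> (2,4)
  23 -> (3,4)
  24 -> (4,4)
  25 -> (0,5)
  26 -> (1,5)
  27 -> (2,5)
  28 -> (3,5)
  29 -> (4,5)
distinct pairs in image: 30 / 30 needed
  → bijection onto A×B; projections well-typed.

Answer: VALID PRODUCT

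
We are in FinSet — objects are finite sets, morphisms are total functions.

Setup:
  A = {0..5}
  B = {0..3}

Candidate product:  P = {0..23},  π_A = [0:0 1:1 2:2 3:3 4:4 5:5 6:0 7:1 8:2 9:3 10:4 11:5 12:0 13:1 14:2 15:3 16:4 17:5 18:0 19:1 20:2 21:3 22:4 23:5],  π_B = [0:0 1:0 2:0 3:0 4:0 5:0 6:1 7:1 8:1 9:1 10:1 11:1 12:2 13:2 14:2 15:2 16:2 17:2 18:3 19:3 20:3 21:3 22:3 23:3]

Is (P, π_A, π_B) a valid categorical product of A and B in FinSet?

|A|·|B| = 6·4 = 24;  |P| = 24
Check the pairing map k ↦ (π_A(k), π_B(k)):
  0 : (0,0)
  1 : (1,0)
  2 : (2,0)
  3 : (3,0)
  4 : (4,0)
  5 : (5,0)
  6 : (0,1)
  7 : (1,1)
  8 : (2,1)
  9 : (3,1)
  10 : (4,1)
  11 : (5,1)
  12 : (0,2)
  13 : (1,2)
  14 : (2,2)
  15 : (3,2)
  16 : (4,2)
  17 : (5,2)
  18 : (0,3)
  19 : (1,3)
  20 : (2,3)
  21 : (3,3)
  22 : (4,3)
  23 : (5,3)
distinct pairs in image: 24 / 24 needed
  → bijection onto A×B; projections well-typed.

Answer: VALID PRODUCT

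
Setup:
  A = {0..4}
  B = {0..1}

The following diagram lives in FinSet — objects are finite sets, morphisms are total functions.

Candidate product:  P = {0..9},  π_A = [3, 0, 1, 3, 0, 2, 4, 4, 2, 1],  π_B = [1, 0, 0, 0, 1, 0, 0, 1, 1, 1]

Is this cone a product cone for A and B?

|A|·|B| = 5·2 = 10;  |P| = 10
Check the pairing map k ↦ (π_A(k), π_B(k)):
  0 -> (3,1)
  1 -> (0,0)
  2 -> (1,0)
  3 -> (3,0)
  4 -> (0,1)
  5 -> (2,0)
  6 -> (4,0)
  7 -> (4,1)
  8 -> (2,1)
  9 -> (1,1)
distinct pairs in image: 10 / 10 needed
  → bijection onto A×B; projections well-typed.

Answer: VALID PRODUCT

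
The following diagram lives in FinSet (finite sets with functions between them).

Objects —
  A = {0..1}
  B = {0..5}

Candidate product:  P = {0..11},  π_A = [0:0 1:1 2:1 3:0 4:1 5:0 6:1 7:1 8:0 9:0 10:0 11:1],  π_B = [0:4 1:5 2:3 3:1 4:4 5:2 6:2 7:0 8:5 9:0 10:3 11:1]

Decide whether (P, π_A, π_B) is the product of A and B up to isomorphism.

Answer: VALID PRODUCT

Work:
|A|·|B| = 2·6 = 12;  |P| = 12
Check the pairing map k ↦ (π_A(k), π_B(k)):
  0 : (0,4)
  1 : (1,5)
  2 : (1,3)
  3 : (0,1)
  4 : (1,4)
  5 : (0,2)
  6 : (1,2)
  7 : (1,0)
  8 : (0,5)
  9 : (0,0)
  10 : (0,3)
  11 : (1,1)
distinct pairs in image: 12 / 12 needed
  → bijection onto A×B; projections well-typed.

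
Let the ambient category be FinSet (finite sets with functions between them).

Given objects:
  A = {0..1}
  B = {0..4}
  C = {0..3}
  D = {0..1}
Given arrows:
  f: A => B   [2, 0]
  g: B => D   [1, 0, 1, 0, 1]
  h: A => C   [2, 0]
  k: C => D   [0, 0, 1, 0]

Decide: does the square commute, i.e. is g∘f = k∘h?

Answer: DOES NOT COMMUTE

Trace:
Path 1 = f;g:
  0 f=>2 g=>1
  1 f=>0 g=>1
  composite₁ = [1, 1]
Path 2 = h;k:
  0 h=>2 k=>1
  1 h=>0 k=>0
  composite₂ = [1, 0]
Equal? differ; not commutative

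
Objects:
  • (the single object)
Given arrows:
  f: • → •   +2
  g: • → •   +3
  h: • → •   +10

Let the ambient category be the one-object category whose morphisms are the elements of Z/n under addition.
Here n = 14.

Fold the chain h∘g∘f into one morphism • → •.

  0 +2≡2 +3≡5 +10≡1  (mod 14)
composite: +1

Answer: +1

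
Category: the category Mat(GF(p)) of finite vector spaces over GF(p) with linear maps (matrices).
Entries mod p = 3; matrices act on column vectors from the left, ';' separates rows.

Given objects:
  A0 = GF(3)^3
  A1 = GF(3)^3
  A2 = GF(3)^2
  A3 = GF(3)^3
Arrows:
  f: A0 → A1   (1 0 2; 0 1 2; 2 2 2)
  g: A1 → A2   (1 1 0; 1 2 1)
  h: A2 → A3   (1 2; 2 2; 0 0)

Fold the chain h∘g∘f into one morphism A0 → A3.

Answer: (1 0 2; 2 1 0; 0 0 0)

Derivation:
  e0=[1,0,0] f→[1,0,2] g→[1,0] h→[1,2,0]
  e1=[0,1,0] f→[0,1,2] g→[1,1] h→[0,1,0]
  e2=[0,0,1] f→[2,2,2] g→[1,2] h→[2,0,0]
composite: (1 0 2; 2 1 0; 0 0 0)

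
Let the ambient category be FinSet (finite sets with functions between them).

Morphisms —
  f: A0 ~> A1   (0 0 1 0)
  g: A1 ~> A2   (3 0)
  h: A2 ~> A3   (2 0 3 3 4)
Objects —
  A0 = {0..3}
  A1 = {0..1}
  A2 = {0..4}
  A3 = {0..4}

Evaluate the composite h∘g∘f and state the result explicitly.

  0 f~>0 g~>3 h~>3
  1 f~>0 g~>3 h~>3
  2 f~>1 g~>0 h~>2
  3 f~>0 g~>3 h~>3
composite: (3 3 2 3)

Answer: (3 3 2 3)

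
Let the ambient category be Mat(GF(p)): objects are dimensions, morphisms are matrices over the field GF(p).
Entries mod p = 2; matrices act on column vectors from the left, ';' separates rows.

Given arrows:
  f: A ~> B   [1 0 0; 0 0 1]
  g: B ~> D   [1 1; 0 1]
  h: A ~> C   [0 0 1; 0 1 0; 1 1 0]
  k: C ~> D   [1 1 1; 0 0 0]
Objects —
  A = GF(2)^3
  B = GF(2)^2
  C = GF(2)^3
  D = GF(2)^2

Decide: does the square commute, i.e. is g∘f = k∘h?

Answer: DOES NOT COMMUTE

Trace:
1) trace f;g:
  e0=(1,0,0) f~>(1,0) g~>(1,0)
  e1=(0,1,0) f~>(0,0) g~>(0,0)
  e2=(0,0,1) f~>(0,1) g~>(1,1)
  ⟦path⟧₁ = [1 0 1; 0 0 1]
2) trace h;k:
  e0=(1,0,0) h~>(0,0,1) k~>(1,0)
  e1=(0,1,0) h~>(0,1,1) k~>(0,0)
  e2=(0,0,1) h~>(1,0,0) k~>(1,0)
  ⟦path⟧₂ = [1 0 1; 0 0 0]
Equal? differ; not commutative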